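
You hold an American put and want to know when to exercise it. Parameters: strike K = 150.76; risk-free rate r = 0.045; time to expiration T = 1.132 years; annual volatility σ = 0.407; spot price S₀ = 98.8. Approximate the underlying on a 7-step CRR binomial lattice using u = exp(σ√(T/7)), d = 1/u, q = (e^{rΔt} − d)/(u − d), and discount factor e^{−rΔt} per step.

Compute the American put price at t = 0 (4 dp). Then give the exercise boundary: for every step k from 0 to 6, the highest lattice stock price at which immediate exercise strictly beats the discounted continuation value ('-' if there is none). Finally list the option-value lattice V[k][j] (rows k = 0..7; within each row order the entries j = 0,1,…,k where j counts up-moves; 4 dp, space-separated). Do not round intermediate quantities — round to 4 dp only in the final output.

price = 53.2301
boundary = - 83.8834 71.2189 83.8834 98.8000 83.8834 98.8000
tree:
53.2301
66.8766 39.3360
79.5411 52.3517 25.9105
90.2936 66.8766 37.4979 13.8201
99.4227 79.5411 51.9600 22.4863 4.6935
107.1735 90.2936 66.8766 35.2135 9.1161 0.0000
113.7541 99.4227 79.5411 51.9600 17.7062 0.0000 0.0000
119.3411 107.1735 90.2936 66.8766 34.3909 0.0000 0.0000 0.0000

Δt=0.16171  u=1.17783  d=0.84902  q=0.48139  discount=0.99275
step 7 (expiry): payoffs max(K−S,0) = 119.3411 107.1735 90.2936 66.8766 34.3909 0.0000 0.0000 0.0000
step 6: (k=6,j=0): S=37.0059, (K−S)⁺=113.7541, hold=112.6609 ⇒ V=113.7541 exercise | (k=6,j=1): S=51.3373, (K−S)⁺=99.4227, hold=98.3295 ⇒ V=99.4227 exercise | (k=6,j=2): S=71.2189, (K−S)⁺=79.5411, hold=78.4480 ⇒ V=79.5411 exercise | (k=6,j=3): S=98.8000, (K−S)⁺=51.9600, hold=50.8669 ⇒ V=51.9600 exercise | (k=6,j=4): S=137.0625, (K−S)⁺=13.6975, hold=17.7062 ⇒ V=17.7062 continue | (k=6,j=5): S=190.1431, (K−S)⁺=0.0000, hold=0.0000 ⇒ V=0.0000 continue | (k=6,j=6): S=263.7803, (K−S)⁺=0.0000, hold=0.0000 ⇒ V=0.0000 continue  boundary S*=98.8000
step 5: (k=5,j=0): S=43.5865, (K−S)⁺=107.1735, hold=106.0803 ⇒ V=107.1735 exercise | (k=5,j=1): S=60.4664, (K−S)⁺=90.2936, hold=89.2005 ⇒ V=90.2936 exercise | (k=5,j=2): S=83.8834, (K−S)⁺=66.8766, hold=65.7835 ⇒ V=66.8766 exercise | (k=5,j=3): S=116.3691, (K−S)⁺=34.3909, hold=35.2135 ⇒ V=35.2135 continue | (k=5,j=4): S=161.4357, (K−S)⁺=0.0000, hold=9.1161 ⇒ V=9.1161 continue | (k=5,j=5): S=223.9553, (K−S)⁺=0.0000, hold=0.0000 ⇒ V=0.0000 continue  boundary S*=83.8834
step 4: (k=4,j=0): S=51.3373, (K−S)⁺=99.4227, hold=98.3295 ⇒ V=99.4227 exercise | (k=4,j=1): S=71.2189, (K−S)⁺=79.5411, hold=78.4480 ⇒ V=79.5411 exercise | (k=4,j=2): S=98.8000, (K−S)⁺=51.9600, hold=51.2600 ⇒ V=51.9600 exercise | (k=4,j=3): S=137.0625, (K−S)⁺=13.6975, hold=22.4863 ⇒ V=22.4863 continue | (k=4,j=4): S=190.1431, (K−S)⁺=0.0000, hold=4.6935 ⇒ V=4.6935 continue  boundary S*=98.8000
step 3: (k=3,j=0): S=60.4664, (K−S)⁺=90.2936, hold=89.2005 ⇒ V=90.2936 exercise | (k=3,j=1): S=83.8834, (K−S)⁺=66.8766, hold=65.7835 ⇒ V=66.8766 exercise | (k=3,j=2): S=116.3691, (K−S)⁺=34.3909, hold=37.4979 ⇒ V=37.4979 continue | (k=3,j=3): S=161.4357, (K−S)⁺=0.0000, hold=13.8201 ⇒ V=13.8201 continue  boundary S*=83.8834
step 2: (k=2,j=0): S=71.2189, (K−S)⁺=79.5411, hold=78.4480 ⇒ V=79.5411 exercise | (k=2,j=1): S=98.8000, (K−S)⁺=51.9600, hold=52.3517 ⇒ V=52.3517 continue | (k=2,j=2): S=137.0625, (K−S)⁺=13.6975, hold=25.9105 ⇒ V=25.9105 continue  boundary S*=71.2189
step 1: (k=1,j=0): S=83.8834, (K−S)⁺=66.8766, hold=65.9707 ⇒ V=66.8766 exercise | (k=1,j=1): S=116.3691, (K−S)⁺=34.3909, hold=39.3360 ⇒ V=39.3360 continue  boundary S*=83.8834
step 0: (k=0,j=0): S=98.8000, (K−S)⁺=51.9600, hold=53.2301 ⇒ V=53.2301 continue  boundary S*=-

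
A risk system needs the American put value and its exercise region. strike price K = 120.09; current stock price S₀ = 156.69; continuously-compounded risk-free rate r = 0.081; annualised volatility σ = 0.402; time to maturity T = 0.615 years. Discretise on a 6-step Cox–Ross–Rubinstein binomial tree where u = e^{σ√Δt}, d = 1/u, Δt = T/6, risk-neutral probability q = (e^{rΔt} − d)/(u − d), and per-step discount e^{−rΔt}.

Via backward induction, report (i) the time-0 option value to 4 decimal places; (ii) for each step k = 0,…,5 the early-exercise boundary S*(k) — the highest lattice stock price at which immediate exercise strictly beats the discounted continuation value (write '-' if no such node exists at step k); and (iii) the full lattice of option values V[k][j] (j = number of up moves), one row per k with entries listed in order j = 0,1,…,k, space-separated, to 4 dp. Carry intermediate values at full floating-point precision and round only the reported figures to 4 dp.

price = 3.2248
boundary = - - - - 93.6400 106.5017
tree:
3.2248
5.6846 0.8204
9.8116 1.6551 0.0000
16.4524 3.3389 0.0000 0.0000
26.4500 6.7357 0.0000 0.0000 0.0000
37.7584 13.5883 0.0000 0.0000 0.0000 0.0000
47.7011 26.4500 0.0000 0.0000 0.0000 0.0000 0.0000

Δt=0.10250  u=1.13735  d=0.87924  q=0.50017  discount=0.99173
step 6 (expiry): payoffs max(K−S,0) = 47.7011 26.4500 0.0000 0.0000 0.0000 0.0000 0.0000
step 5: (k=5,j=0): S=82.3316, (K−S)⁺=37.7584, hold=36.7655 ⇒ V=37.7584 exercise | (k=5,j=1): S=106.5017, (K−S)⁺=13.5883, hold=13.1112 ⇒ V=13.5883 exercise | (k=5,j=2): S=137.7674, (K−S)⁺=0.0000, hold=0.0000 ⇒ V=0.0000 continue | (k=5,j=3): S=178.2117, (K−S)⁺=0.0000, hold=0.0000 ⇒ V=0.0000 continue | (k=5,j=4): S=230.5292, (K−S)⁺=0.0000, hold=0.0000 ⇒ V=0.0000 continue | (k=5,j=5): S=298.2056, (K−S)⁺=0.0000, hold=0.0000 ⇒ V=0.0000 continue  boundary S*=106.5017
step 4: (k=4,j=0): S=93.6400, (K−S)⁺=26.4500, hold=25.4570 ⇒ V=26.4500 exercise | (k=4,j=1): S=121.1299, (K−S)⁺=0.0000, hold=6.7357 ⇒ V=6.7357 continue | (k=4,j=2): S=156.6900, (K−S)⁺=0.0000, hold=0.0000 ⇒ V=0.0000 continue | (k=4,j=3): S=202.6894, (K−S)⁺=0.0000, hold=0.0000 ⇒ V=0.0000 continue | (k=4,j=4): S=262.1929, (K−S)⁺=0.0000, hold=0.0000 ⇒ V=0.0000 continue  boundary S*=93.6400
step 3: (k=3,j=0): S=106.5017, (K−S)⁺=13.5883, hold=16.4524 ⇒ V=16.4524 continue | (k=3,j=1): S=137.7674, (K−S)⁺=0.0000, hold=3.3389 ⇒ V=3.3389 continue | (k=3,j=2): S=178.2117, (K−S)⁺=0.0000, hold=0.0000 ⇒ V=0.0000 continue | (k=3,j=3): S=230.5292, (K−S)⁺=0.0000, hold=0.0000 ⇒ V=0.0000 continue  boundary S*=-
step 2: (k=2,j=0): S=121.1299, (K−S)⁺=0.0000, hold=9.8116 ⇒ V=9.8116 continue | (k=2,j=1): S=156.6900, (K−S)⁺=0.0000, hold=1.6551 ⇒ V=1.6551 continue | (k=2,j=2): S=202.6894, (K−S)⁺=0.0000, hold=0.0000 ⇒ V=0.0000 continue  boundary S*=-
step 1: (k=1,j=0): S=137.7674, (K−S)⁺=0.0000, hold=5.6846 ⇒ V=5.6846 continue | (k=1,j=1): S=178.2117, (K−S)⁺=0.0000, hold=0.8204 ⇒ V=0.8204 continue  boundary S*=-
step 0: (k=0,j=0): S=156.6900, (K−S)⁺=0.0000, hold=3.2248 ⇒ V=3.2248 continue  boundary S*=-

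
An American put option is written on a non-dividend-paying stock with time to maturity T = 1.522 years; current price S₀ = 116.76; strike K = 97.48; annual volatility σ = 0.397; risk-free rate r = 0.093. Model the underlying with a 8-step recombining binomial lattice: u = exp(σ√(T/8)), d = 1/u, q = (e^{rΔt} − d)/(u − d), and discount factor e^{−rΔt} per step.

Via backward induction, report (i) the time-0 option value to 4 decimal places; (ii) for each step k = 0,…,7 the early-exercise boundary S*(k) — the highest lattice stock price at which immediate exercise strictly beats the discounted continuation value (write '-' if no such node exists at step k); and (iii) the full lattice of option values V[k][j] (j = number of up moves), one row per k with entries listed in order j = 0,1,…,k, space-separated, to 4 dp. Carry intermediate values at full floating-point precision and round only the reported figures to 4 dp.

price = 8.4904
boundary = - - - - 58.4091 69.4519 58.4091 69.4519
tree:
8.4904
13.0505 4.3741
19.4895 7.2754 1.7190
28.1402 11.7993 3.1514 0.3927
39.0709 18.5469 5.6816 0.8126 0.0000
48.3578 28.0281 10.0197 1.6815 0.0000 0.0000
56.1682 39.0709 17.1391 3.4793 0.0000 0.0000 0.0000
62.7367 48.3578 28.0281 7.1996 0.0000 0.0000 0.0000 0.0000
68.2609 56.1682 39.0709 14.8976 0.0000 0.0000 0.0000 0.0000 0.0000

params: Δt=0.19025 u=1.18906 d=0.84100 q=0.50810 e^(-rΔt)=0.98246
t_8 payoffs: 68.2609 56.1682 39.0709 14.8976 0.0000 0.0000 0.0000 0.0000 0.0000
t_7: node(7,0) S=34.7433 payoff=62.7367 vs cont=61.0272 → 62.7367 [stop]  node(7,1) S=49.1222 payoff=48.3578 vs cont=46.6483 → 48.3578 [stop]  node(7,2) S=69.4519 payoff=28.0281 vs cont=26.3185 → 28.0281 [stop]  node(7,3) S=98.1953 payoff=0.0000 vs cont=7.1996 → 7.1996 [wait]  node(7,4) S=138.8345 payoff=0.0000 vs cont=0.0000 → 0.0000 [wait]  node(7,5) S=196.2927 payoff=0.0000 vs cont=0.0000 → 0.0000 [wait]  node(7,6) S=277.5306 payoff=0.0000 vs cont=0.0000 → 0.0000 [wait]  node(7,7) S=392.3896 payoff=0.0000 vs cont=0.0000 → 0.0000 [wait]  ⇒ S*(7)=69.4519
t_6: node(6,0) S=41.3118 payoff=56.1682 vs cont=54.4586 → 56.1682 [stop]  node(6,1) S=58.4091 payoff=39.0709 vs cont=37.3613 → 39.0709 [stop]  node(6,2) S=82.5824 payoff=14.8976 vs cont=17.1391 → 17.1391 [wait]  node(6,3) S=116.7600 payoff=0.0000 vs cont=3.4793 → 3.4793 [wait]  node(6,4) S=165.0824 payoff=0.0000 vs cont=0.0000 → 0.0000 [wait]  node(6,5) S=233.4036 payoff=0.0000 vs cont=0.0000 → 0.0000 [wait]  node(6,6) S=330.0002 payoff=0.0000 vs cont=0.0000 → 0.0000 [wait]  ⇒ S*(6)=58.4091
t_5: node(5,0) S=49.1222 payoff=48.3578 vs cont=46.6483 → 48.3578 [stop]  node(5,1) S=69.4519 payoff=28.0281 vs cont=27.4375 → 28.0281 [stop]  node(5,2) S=98.1953 payoff=0.0000 vs cont=10.0197 → 10.0197 [wait]  node(5,3) S=138.8345 payoff=0.0000 vs cont=1.6815 → 1.6815 [wait]  node(5,4) S=196.2927 payoff=0.0000 vs cont=0.0000 → 0.0000 [wait]  node(5,5) S=277.5306 payoff=0.0000 vs cont=0.0000 → 0.0000 [wait]  ⇒ S*(5)=69.4519
t_4: node(4,0) S=58.4091 payoff=39.0709 vs cont=37.3613 → 39.0709 [stop]  node(4,1) S=82.5824 payoff=14.8976 vs cont=18.5469 → 18.5469 [wait]  node(4,2) S=116.7600 payoff=0.0000 vs cont=5.6816 → 5.6816 [wait]  node(4,3) S=165.0824 payoff=0.0000 vs cont=0.8126 → 0.8126 [wait]  node(4,4) S=233.4036 payoff=0.0000 vs cont=0.0000 → 0.0000 [wait]  ⇒ S*(4)=58.4091
t_3: node(3,0) S=69.4519 payoff=28.0281 vs cont=28.1402 → 28.1402 [wait]  node(3,1) S=98.1953 payoff=0.0000 vs cont=11.7993 → 11.7993 [wait]  node(3,2) S=138.8345 payoff=0.0000 vs cont=3.1514 → 3.1514 [wait]  node(3,3) S=196.2927 payoff=0.0000 vs cont=0.3927 → 0.3927 [wait]  ⇒ S*(3)=-
t_2: node(2,0) S=82.5824 payoff=14.8976 vs cont=19.4895 → 19.4895 [wait]  node(2,1) S=116.7600 payoff=0.0000 vs cont=7.2754 → 7.2754 [wait]  node(2,2) S=165.0824 payoff=0.0000 vs cont=1.7190 → 1.7190 [wait]  ⇒ S*(2)=-
t_1: node(1,0) S=98.1953 payoff=0.0000 vs cont=13.0505 → 13.0505 [wait]  node(1,1) S=138.8345 payoff=0.0000 vs cont=4.3741 → 4.3741 [wait]  ⇒ S*(1)=-
t_0: node(0,0) S=116.7600 payoff=0.0000 vs cont=8.4904 → 8.4904 [wait]  ⇒ S*(0)=-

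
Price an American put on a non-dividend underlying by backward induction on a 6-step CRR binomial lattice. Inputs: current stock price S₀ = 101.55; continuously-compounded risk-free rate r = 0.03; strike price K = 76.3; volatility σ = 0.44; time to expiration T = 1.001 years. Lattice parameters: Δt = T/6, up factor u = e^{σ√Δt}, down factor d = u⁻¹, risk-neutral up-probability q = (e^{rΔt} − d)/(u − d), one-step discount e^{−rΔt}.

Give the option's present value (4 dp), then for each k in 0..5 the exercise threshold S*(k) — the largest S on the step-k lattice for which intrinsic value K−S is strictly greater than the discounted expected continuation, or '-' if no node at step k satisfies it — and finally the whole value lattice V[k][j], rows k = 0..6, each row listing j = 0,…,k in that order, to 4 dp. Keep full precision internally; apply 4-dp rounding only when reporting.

Δt=0.16683, u=1.19688, d=0.83550, q=0.46908, disc=e^(-rΔt)=0.99501
k=6 terminal: V=max(K-S,0) → 41.7559 26.8147 5.4111 0.0000 0.0000 0.0000 0.0000
k=5: j=0 S=41.3452 intr=34.9548 cont=34.5739 V=34.9548[EX]; j=1 S=59.2280 intr=17.0720 cont=16.6911 V=17.0720[EX]; j=2 S=84.8455 intr=0.0000 cont=2.8586 V=2.8586[hold]; j=3 S=121.5433 intr=0.0000 cont=0.0000 V=0.0000[hold]; j=4 S=174.1137 intr=0.0000 cont=0.0000 V=0.0000[hold]; j=5 S=249.4221 intr=0.0000 cont=0.0000 V=0.0000[hold]  S*(5)=59.2280
k=4: j=0 S=49.4853 intr=26.8147 cont=26.4338 V=26.8147[EX]; j=1 S=70.8889 intr=5.4111 cont=10.3529 V=10.3529[hold]; j=2 S=101.5500 intr=0.0000 cont=1.5101 V=1.5101[hold]; j=3 S=145.4728 intr=0.0000 cont=0.0000 V=0.0000[hold]; j=4 S=208.3934 intr=0.0000 cont=0.0000 V=0.0000[hold]  S*(4)=49.4853
k=3: j=0 S=59.2280 intr=17.0720 cont=18.9976 V=18.9976[hold]; j=1 S=84.8455 intr=0.0000 cont=6.1740 V=6.1740[hold]; j=2 S=121.5433 intr=0.0000 cont=0.7978 V=0.7978[hold]; j=3 S=174.1137 intr=0.0000 cont=0.0000 V=0.0000[hold]  S*(3)=-
k=2: j=0 S=70.8889 intr=5.4111 cont=12.9175 V=12.9175[hold]; j=1 S=101.5500 intr=0.0000 cont=3.6339 V=3.6339[hold]; j=2 S=145.4728 intr=0.0000 cont=0.4214 V=0.4214[hold]  S*(2)=-
k=1: j=0 S=84.8455 intr=0.0000 cont=8.5201 V=8.5201[hold]; j=1 S=121.5433 intr=0.0000 cont=2.1164 V=2.1164[hold]  S*(1)=-
k=0: j=0 S=101.5500 intr=0.0000 cont=5.4887 V=5.4887[hold]  S*(0)=-

price = 5.4887
boundary = - - - - 49.4853 59.2280
tree:
5.4887
8.5201 2.1164
12.9175 3.6339 0.4214
18.9976 6.1740 0.7978 0.0000
26.8147 10.3529 1.5101 0.0000 0.0000
34.9548 17.0720 2.8586 0.0000 0.0000 0.0000
41.7559 26.8147 5.4111 0.0000 0.0000 0.0000 0.0000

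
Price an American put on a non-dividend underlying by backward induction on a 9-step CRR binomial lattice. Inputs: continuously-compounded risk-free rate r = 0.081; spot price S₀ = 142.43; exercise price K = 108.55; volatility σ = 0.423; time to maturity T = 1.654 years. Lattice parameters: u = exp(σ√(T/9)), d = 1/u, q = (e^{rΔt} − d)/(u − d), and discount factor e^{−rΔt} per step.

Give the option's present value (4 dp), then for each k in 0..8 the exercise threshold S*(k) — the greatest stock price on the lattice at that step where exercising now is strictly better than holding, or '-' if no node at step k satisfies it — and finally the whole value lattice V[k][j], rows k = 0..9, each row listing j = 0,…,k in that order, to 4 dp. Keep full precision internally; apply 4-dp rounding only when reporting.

price = 8.9058
boundary = - - - - 68.9583 57.5218 68.9583 57.5218 68.9583
tree:
8.9058
13.5037 4.5015
19.9501 7.3596 1.7325
28.5981 11.7629 3.1064 0.3883
39.5917 18.2883 5.4857 0.7820 0.0000
51.0282 27.4816 9.4967 1.5745 0.0000 0.0000
60.5679 39.5917 16.0031 3.1703 0.0000 0.0000 0.0000
68.5256 51.0282 25.9428 6.3836 0.0000 0.0000 0.0000 0.0000
75.1634 60.5679 39.5917 12.8537 0.0000 0.0000 0.0000 0.0000 0.0000
80.7005 68.5256 51.0282 25.8815 0.0000 0.0000 0.0000 0.0000 0.0000 0.0000

Δt=0.18378, u=1.19882, d=0.83415, q=0.49592, disc=e^(-rΔt)=0.98522
k=9 terminal: V=max(K-S,0) → 80.7005 68.5256 51.0282 25.8815 0.0000 0.0000 0.0000 0.0000 0.0000 0.0000
k=8: j=0 S=33.3866 intr=75.1634 cont=73.5595 V=75.1634[EX]; j=1 S=47.9821 intr=60.5679 cont=58.9640 V=60.5679[EX]; j=2 S=68.9583 intr=39.5917 cont=37.9878 V=39.5917[EX]; j=3 S=99.1046 intr=9.4454 cont=12.8537 V=12.8537[hold]; j=4 S=142.4300 intr=0.0000 cont=0.0000 V=0.0000[hold]; j=5 S=204.6958 intr=0.0000 cont=0.0000 V=0.0000[hold]; j=6 S=294.1822 intr=0.0000 cont=0.0000 V=0.0000[hold]; j=7 S=422.7892 intr=0.0000 cont=0.0000 V=0.0000[hold]; j=8 S=607.6190 intr=0.0000 cont=0.0000 V=0.0000[hold]  S*(8)=68.9583
k=7: j=0 S=40.0244 intr=68.5256 cont=66.9216 V=68.5256[EX]; j=1 S=57.5218 intr=51.0282 cont=49.4243 V=51.0282[EX]; j=2 S=82.6685 intr=25.8815 cont=25.9428 V=25.9428[hold]; j=3 S=118.8086 intr=0.0000 cont=6.3836 V=6.3836[hold]; j=4 S=170.7478 intr=0.0000 cont=0.0000 V=0.0000[hold]; j=5 S=245.3933 intr=0.0000 cont=0.0000 V=0.0000[hold]; j=6 S=352.6713 intr=0.0000 cont=0.0000 V=0.0000[hold]; j=7 S=506.8479 intr=0.0000 cont=0.0000 V=0.0000[hold]  S*(7)=57.5218
k=6: j=0 S=47.9821 intr=60.5679 cont=58.9640 V=60.5679[EX]; j=1 S=68.9583 intr=39.5917 cont=38.0178 V=39.5917[EX]; j=2 S=99.1046 intr=9.4454 cont=16.0031 V=16.0031[hold]; j=3 S=142.4300 intr=0.0000 cont=3.1703 V=3.1703[hold]; j=4 S=204.6958 intr=0.0000 cont=0.0000 V=0.0000[hold]; j=5 S=294.1822 intr=0.0000 cont=0.0000 V=0.0000[hold]; j=6 S=422.7892 intr=0.0000 cont=0.0000 V=0.0000[hold]  S*(6)=68.9583
k=5: j=0 S=57.5218 intr=51.0282 cont=49.4243 V=51.0282[EX]; j=1 S=82.6685 intr=25.8815 cont=27.4816 V=27.4816[hold]; j=2 S=118.8086 intr=0.0000 cont=9.4967 V=9.4967[hold]; j=3 S=170.7478 intr=0.0000 cont=1.5745 V=1.5745[hold]; j=4 S=245.3933 intr=0.0000 cont=0.0000 V=0.0000[hold]; j=5 S=352.6713 intr=0.0000 cont=0.0000 V=0.0000[hold]  S*(5)=57.5218
k=4: j=0 S=68.9583 intr=39.5917 cont=38.7696 V=39.5917[EX]; j=1 S=99.1046 intr=9.4454 cont=18.2883 V=18.2883[hold]; j=2 S=142.4300 intr=0.0000 cont=5.4857 V=5.4857[hold]; j=3 S=204.6958 intr=0.0000 cont=0.7820 V=0.7820[hold]; j=4 S=294.1822 intr=0.0000 cont=0.0000 V=0.0000[hold]  S*(4)=68.9583
k=3: j=0 S=82.6685 intr=25.8815 cont=28.5981 V=28.5981[hold]; j=1 S=118.8086 intr=0.0000 cont=11.7629 V=11.7629[hold]; j=2 S=170.7478 intr=0.0000 cont=3.1064 V=3.1064[hold]; j=3 S=245.3933 intr=0.0000 cont=0.3883 V=0.3883[hold]  S*(3)=-
k=2: j=0 S=99.1046 intr=9.4454 cont=19.9501 V=19.9501[hold]; j=1 S=142.4300 intr=0.0000 cont=7.3596 V=7.3596[hold]; j=2 S=204.6958 intr=0.0000 cont=1.7325 V=1.7325[hold]  S*(2)=-
k=1: j=0 S=118.8086 intr=0.0000 cont=13.5037 V=13.5037[hold]; j=1 S=170.7478 intr=0.0000 cont=4.5015 V=4.5015[hold]  S*(1)=-
k=0: j=0 S=142.4300 intr=0.0000 cont=8.9058 V=8.9058[hold]  S*(0)=-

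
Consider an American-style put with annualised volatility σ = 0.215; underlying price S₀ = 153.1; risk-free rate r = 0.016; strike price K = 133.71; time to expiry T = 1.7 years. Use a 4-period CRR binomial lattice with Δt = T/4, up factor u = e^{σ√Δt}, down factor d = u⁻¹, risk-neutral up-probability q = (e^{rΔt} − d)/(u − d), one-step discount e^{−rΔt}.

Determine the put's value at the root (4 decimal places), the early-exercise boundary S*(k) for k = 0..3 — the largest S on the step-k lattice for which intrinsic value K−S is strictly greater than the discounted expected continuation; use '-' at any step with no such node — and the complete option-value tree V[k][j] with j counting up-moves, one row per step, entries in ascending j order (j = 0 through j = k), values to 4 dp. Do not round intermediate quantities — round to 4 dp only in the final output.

price = 7.7612
boundary = - - - 100.5447
tree:
7.7612
13.0448 2.3543
21.2698 4.6412 0.0000
33.1653 9.1496 0.0000 0.0000
46.3148 18.0372 0.0000 0.0000 0.0000

params: Δt=0.42500 u=1.15046 d=0.86922 q=0.48928 e^(-rΔt)=0.99322
t_4 payoffs: 46.3148 18.0372 0.0000 0.0000 0.0000
t_3: node(3,0) S=100.5447 payoff=33.1653 vs cont=32.2591 → 33.1653 [stop]  node(3,1) S=133.0771 payoff=0.6329 vs cont=9.1496 → 9.1496 [wait]  node(3,2) S=176.1356 payoff=0.0000 vs cont=0.0000 → 0.0000 [wait]  node(3,3) S=233.1262 payoff=0.0000 vs cont=0.0000 → 0.0000 [wait]  ⇒ S*(3)=100.5447
t_2: node(2,0) S=115.6728 payoff=18.0372 vs cont=21.2698 → 21.2698 [wait]  node(2,1) S=153.1000 payoff=0.0000 vs cont=4.6412 → 4.6412 [wait]  node(2,2) S=202.6372 payoff=0.0000 vs cont=0.0000 → 0.0000 [wait]  ⇒ S*(2)=-
t_1: node(1,0) S=133.0771 payoff=0.6329 vs cont=13.0448 → 13.0448 [wait]  node(1,1) S=176.1356 payoff=0.0000 vs cont=2.3543 → 2.3543 [wait]  ⇒ S*(1)=-
t_0: node(0,0) S=153.1000 payoff=0.0000 vs cont=7.7612 → 7.7612 [wait]  ⇒ S*(0)=-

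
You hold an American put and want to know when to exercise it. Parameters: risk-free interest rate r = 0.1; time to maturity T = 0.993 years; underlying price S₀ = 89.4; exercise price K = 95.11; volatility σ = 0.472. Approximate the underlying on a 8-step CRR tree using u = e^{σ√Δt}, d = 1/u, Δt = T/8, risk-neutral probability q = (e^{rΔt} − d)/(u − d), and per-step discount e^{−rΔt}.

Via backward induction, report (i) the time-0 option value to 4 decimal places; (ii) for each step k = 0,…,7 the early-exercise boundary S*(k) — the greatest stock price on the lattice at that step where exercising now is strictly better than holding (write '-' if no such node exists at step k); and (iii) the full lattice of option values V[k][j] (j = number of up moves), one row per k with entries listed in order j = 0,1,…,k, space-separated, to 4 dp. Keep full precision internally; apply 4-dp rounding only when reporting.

Δt=0.12412, u=1.18092, d=0.84680, q=0.49590, disc=e^(-rΔt)=0.98766
k=8 terminal: V=max(K-S,0) → 71.4737 62.1476 49.1417 31.0041 5.7100 0.0000 0.0000 0.0000 0.0000
k=7: j=0 S=27.9125 intr=67.1975 cont=66.0242 V=67.1975[EX]; j=1 S=38.9259 intr=56.1841 cont=55.0108 V=56.1841[EX]; j=2 S=54.2848 intr=40.8252 cont=39.6519 V=40.8252[EX]; j=3 S=75.7038 intr=19.4062 cont=18.2329 V=19.4062[EX]; j=4 S=105.5741 intr=0.0000 cont=2.8429 V=2.8429[hold]; j=5 S=147.2301 intr=0.0000 cont=0.0000 V=0.0000[hold]; j=6 S=205.3224 intr=0.0000 cont=0.0000 V=0.0000[hold]; j=7 S=286.3358 intr=0.0000 cont=0.0000 V=0.0000[hold]  S*(7)=75.7038
k=6: j=0 S=32.9624 intr=62.1476 cont=60.9743 V=62.1476[EX]; j=1 S=45.9683 intr=49.1417 cont=47.9684 V=49.1417[EX]; j=2 S=64.1059 intr=31.0041 cont=29.8308 V=31.0041[EX]; j=3 S=89.4000 intr=5.7100 cont=11.0543 V=11.0543[hold]; j=4 S=124.6743 intr=0.0000 cont=1.4154 V=1.4154[hold]; j=5 S=173.8667 intr=0.0000 cont=0.0000 V=0.0000[hold]; j=6 S=242.4689 intr=0.0000 cont=0.0000 V=0.0000[hold]  S*(6)=64.1059
k=5: j=0 S=38.9259 intr=56.1841 cont=55.0108 V=56.1841[EX]; j=1 S=54.2848 intr=40.8252 cont=39.6519 V=40.8252[EX]; j=2 S=75.7038 intr=19.4062 cont=20.8505 V=20.8505[hold]; j=3 S=105.5741 intr=0.0000 cont=6.1969 V=6.1969[hold]; j=4 S=147.2301 intr=0.0000 cont=0.7047 V=0.7047[hold]; j=5 S=205.3224 intr=0.0000 cont=0.0000 V=0.0000[hold]  S*(5)=54.2848
k=4: j=0 S=45.9683 intr=49.1417 cont=47.9684 V=49.1417[EX]; j=1 S=64.1059 intr=31.0041 cont=30.5382 V=31.0041[EX]; j=2 S=89.4000 intr=5.7100 cont=13.4162 V=13.4162[hold]; j=3 S=124.6743 intr=0.0000 cont=3.4305 V=3.4305[hold]; j=4 S=173.8667 intr=0.0000 cont=0.3509 V=0.3509[hold]  S*(4)=64.1059
k=3: j=0 S=54.2848 intr=40.8252 cont=39.6519 V=40.8252[EX]; j=1 S=75.7038 intr=19.4062 cont=22.0073 V=22.0073[hold]; j=2 S=105.5741 intr=0.0000 cont=8.3598 V=8.3598[hold]; j=3 S=147.2301 intr=0.0000 cont=1.8798 V=1.8798[hold]  S*(3)=54.2848
k=2: j=0 S=64.1059 intr=31.0041 cont=31.1048 V=31.1048[hold]; j=1 S=89.4000 intr=5.7100 cont=15.0515 V=15.0515[hold]; j=2 S=124.6743 intr=0.0000 cont=5.0829 V=5.0829[hold]  S*(2)=-
k=1: j=0 S=75.7038 intr=19.4062 cont=22.8584 V=22.8584[hold]; j=1 S=105.5741 intr=0.0000 cont=9.9833 V=9.9833[hold]  S*(1)=-
k=0: j=0 S=89.4000 intr=5.7100 cont=16.2704 V=16.2704[hold]  S*(0)=-

price = 16.2704
boundary = - - - 54.2848 64.1059 54.2848 64.1059 75.7038
tree:
16.2704
22.8584 9.9833
31.1048 15.0515 5.0829
40.8252 22.0073 8.3598 1.8798
49.1417 31.0041 13.4162 3.4305 0.3509
56.1841 40.8252 20.8505 6.1969 0.7047 0.0000
62.1476 49.1417 31.0041 11.0543 1.4154 0.0000 0.0000
67.1975 56.1841 40.8252 19.4062 2.8429 0.0000 0.0000 0.0000
71.4737 62.1476 49.1417 31.0041 5.7100 0.0000 0.0000 0.0000 0.0000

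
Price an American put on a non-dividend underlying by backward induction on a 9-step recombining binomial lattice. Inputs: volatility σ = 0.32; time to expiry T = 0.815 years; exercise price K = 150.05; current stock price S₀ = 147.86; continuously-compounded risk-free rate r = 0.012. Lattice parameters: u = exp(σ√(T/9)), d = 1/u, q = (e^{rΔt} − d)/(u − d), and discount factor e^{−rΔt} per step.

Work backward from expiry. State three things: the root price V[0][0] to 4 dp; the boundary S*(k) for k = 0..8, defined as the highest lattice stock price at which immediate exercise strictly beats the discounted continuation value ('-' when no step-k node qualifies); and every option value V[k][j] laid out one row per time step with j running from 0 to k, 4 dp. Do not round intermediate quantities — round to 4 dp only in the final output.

price = 17.9729
boundary = - - - - - 91.3581 100.5930 110.7614 121.9577
tree:
17.9729
24.2272 11.2807
31.7410 16.1935 6.0177
40.3018 22.5969 9.3368 2.4584
49.4797 30.5129 14.1263 4.2019 0.5871
58.6919 39.6745 20.7194 7.0608 1.1337 0.0000
67.0790 49.4570 29.2333 11.6011 2.1893 0.0000 0.0000
74.6962 58.6919 39.2886 18.4749 4.2276 0.0000 0.0000 0.0000
81.6140 67.0790 49.4570 28.0923 8.1636 0.0000 0.0000 0.0000 0.0000
87.8967 74.6962 58.6919 39.2886 15.7642 0.0000 0.0000 0.0000 0.0000 0.0000

Δt=0.09056, u=1.10108, d=0.90820, q=0.48158, disc=e^(-rΔt)=0.99891
k=9 terminal: V=max(K-S,0) → 87.8967 74.6962 58.6919 39.2886 15.7642 0.0000 0.0000 0.0000 0.0000 0.0000
k=8: j=0 S=68.4360 intr=81.6140 cont=81.4510 V=81.6140[EX]; j=1 S=82.9710 intr=67.0790 cont=66.9161 V=67.0790[EX]; j=2 S=100.5930 intr=49.4570 cont=49.2940 V=49.4570[EX]; j=3 S=121.9577 intr=28.0923 cont=27.9293 V=28.0923[EX]; j=4 S=147.8600 intr=2.1900 cont=8.1636 V=8.1636[hold]; j=5 S=179.2636 intr=0.0000 cont=0.0000 V=0.0000[hold]; j=6 S=217.3370 intr=0.0000 cont=0.0000 V=0.0000[hold]; j=7 S=263.4967 intr=0.0000 cont=0.0000 V=0.0000[hold]; j=8 S=319.4602 intr=0.0000 cont=0.0000 V=0.0000[hold]  S*(8)=121.9577
k=7: j=0 S=75.3538 intr=74.6962 cont=74.5332 V=74.6962[EX]; j=1 S=91.3581 intr=58.6919 cont=58.5290 V=58.6919[EX]; j=2 S=110.7614 intr=39.2886 cont=39.1256 V=39.2886[EX]; j=3 S=134.2858 intr=15.7642 cont=18.4749 V=18.4749[hold]; j=4 S=162.8064 intr=0.0000 cont=4.2276 V=4.2276[hold]; j=5 S=197.3845 intr=0.0000 cont=0.0000 V=0.0000[hold]; j=6 S=239.3065 intr=0.0000 cont=0.0000 V=0.0000[hold]; j=7 S=290.1322 intr=0.0000 cont=0.0000 V=0.0000[hold]  S*(7)=110.7614
k=6: j=0 S=82.9710 intr=67.0790 cont=66.9161 V=67.0790[EX]; j=1 S=100.5930 intr=49.4570 cont=49.2940 V=49.4570[EX]; j=2 S=121.9577 intr=28.0923 cont=29.2333 V=29.2333[hold]; j=3 S=147.8600 intr=2.1900 cont=11.6011 V=11.6011[hold]; j=4 S=179.2636 intr=0.0000 cont=2.1893 V=2.1893[hold]; j=5 S=217.3370 intr=0.0000 cont=0.0000 V=0.0000[hold]; j=6 S=263.4967 intr=0.0000 cont=0.0000 V=0.0000[hold]  S*(6)=100.5930
k=5: j=0 S=91.3581 intr=58.6919 cont=58.5290 V=58.6919[EX]; j=1 S=110.7614 intr=39.2886 cont=39.6745 V=39.6745[hold]; j=2 S=134.2858 intr=15.7642 cont=20.7194 V=20.7194[hold]; j=3 S=162.8064 intr=0.0000 cont=7.0608 V=7.0608[hold]; j=4 S=197.3845 intr=0.0000 cont=1.1337 V=1.1337[hold]; j=5 S=239.3065 intr=0.0000 cont=0.0000 V=0.0000[hold]  S*(5)=91.3581
k=4: j=0 S=100.5930 intr=49.4570 cont=49.4797 V=49.4797[hold]; j=1 S=121.9577 intr=28.0923 cont=30.5129 V=30.5129[hold]; j=2 S=147.8600 intr=2.1900 cont=14.1263 V=14.1263[hold]; j=3 S=179.2636 intr=0.0000 cont=4.2019 V=4.2019[hold]; j=4 S=217.3370 intr=0.0000 cont=0.5871 V=0.5871[hold]  S*(4)=-
k=3: j=0 S=110.7614 intr=39.2886 cont=40.3018 V=40.3018[hold]; j=1 S=134.2858 intr=15.7642 cont=22.5969 V=22.5969[hold]; j=2 S=162.8064 intr=0.0000 cont=9.3368 V=9.3368[hold]; j=3 S=197.3845 intr=0.0000 cont=2.4584 V=2.4584[hold]  S*(3)=-
k=2: j=0 S=121.9577 intr=28.0923 cont=31.7410 V=31.7410[hold]; j=1 S=147.8600 intr=2.1900 cont=16.1935 V=16.1935[hold]; j=2 S=179.2636 intr=0.0000 cont=6.0177 V=6.0177[hold]  S*(2)=-
k=1: j=0 S=134.2858 intr=15.7642 cont=24.2272 V=24.2272[hold]; j=1 S=162.8064 intr=0.0000 cont=11.2807 V=11.2807[hold]  S*(1)=-
k=0: j=0 S=147.8600 intr=2.1900 cont=17.9729 V=17.9729[hold]  S*(0)=-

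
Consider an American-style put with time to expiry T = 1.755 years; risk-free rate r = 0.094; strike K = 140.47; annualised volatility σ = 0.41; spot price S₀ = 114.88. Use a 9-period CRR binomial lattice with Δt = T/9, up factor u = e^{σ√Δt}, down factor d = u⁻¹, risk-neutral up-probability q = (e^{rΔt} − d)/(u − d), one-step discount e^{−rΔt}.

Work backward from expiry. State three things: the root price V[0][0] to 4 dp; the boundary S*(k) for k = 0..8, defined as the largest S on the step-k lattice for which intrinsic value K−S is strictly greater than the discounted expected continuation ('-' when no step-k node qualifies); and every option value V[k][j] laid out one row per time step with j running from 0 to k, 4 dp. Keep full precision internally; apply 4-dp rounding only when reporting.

params: Δt=0.19500 u=1.19848 d=0.83439 q=0.50567 e^(-rΔt)=0.98184
t_9 payoffs: 117.9495 108.1227 94.0081 73.7346 44.6150 2.7890 0.0000 0.0000 0.0000 0.0000
t_8: node(8,0) S=26.9903 payoff=113.4797 vs cont=110.9283 → 113.4797 [stop]  node(8,1) S=38.7675 payoff=101.7025 vs cont=99.1512 → 101.7025 [stop]  node(8,2) S=55.6835 payoff=84.7865 vs cont=82.2351 → 84.7865 [stop]  node(8,3) S=79.9807 payoff=60.4893 vs cont=57.9379 → 60.4893 [stop]  node(8,4) S=114.8800 payoff=25.5900 vs cont=23.0386 → 25.5900 [stop]  node(8,5) S=165.0074 payoff=0.0000 vs cont=1.3537 → 1.3537 [wait]  node(8,6) S=237.0077 payoff=0.0000 vs cont=0.0000 → 0.0000 [wait]  node(8,7) S=340.4250 payoff=0.0000 vs cont=0.0000 → 0.0000 [wait]  node(8,8) S=488.9679 payoff=0.0000 vs cont=0.0000 → 0.0000 [wait]  ⇒ S*(8)=114.8800
t_7: node(7,0) S=32.3473 payoff=108.1227 vs cont=105.5713 → 108.1227 [stop]  node(7,1) S=46.4619 payoff=94.0081 vs cont=91.4567 → 94.0081 [stop]  node(7,2) S=66.7354 payoff=73.7346 vs cont=71.1833 → 73.7346 [stop]  node(7,3) S=95.8550 payoff=44.6150 vs cont=42.0636 → 44.6150 [stop]  node(7,4) S=137.6810 payoff=2.7890 vs cont=13.0922 → 13.0922 [wait]  node(7,5) S=197.7575 payoff=0.0000 vs cont=0.6570 → 0.6570 [wait]  node(7,6) S=284.0481 payoff=0.0000 vs cont=0.0000 → 0.0000 [wait]  node(7,7) S=407.9913 payoff=0.0000 vs cont=0.0000 → 0.0000 [wait]  ⇒ S*(7)=95.8550
t_6: node(6,0) S=38.7675 payoff=101.7025 vs cont=99.1512 → 101.7025 [stop]  node(6,1) S=55.6835 payoff=84.7865 vs cont=82.2351 → 84.7865 [stop]  node(6,2) S=79.9807 payoff=60.4893 vs cont=57.9379 → 60.4893 [stop]  node(6,3) S=114.8800 payoff=25.5900 vs cont=28.1540 → 28.1540 [wait]  node(6,4) S=165.0074 payoff=0.0000 vs cont=6.6805 → 6.6805 [wait]  node(6,5) S=237.0077 payoff=0.0000 vs cont=0.3189 → 0.3189 [wait]  node(6,6) S=340.4250 payoff=0.0000 vs cont=0.0000 → 0.0000 [wait]  ⇒ S*(6)=79.9807
t_5: node(5,0) S=46.4619 payoff=94.0081 vs cont=91.4567 → 94.0081 [stop]  node(5,1) S=66.7354 payoff=73.7346 vs cont=71.1833 → 73.7346 [stop]  node(5,2) S=95.8550 payoff=44.6150 vs cont=43.3366 → 44.6150 [stop]  node(5,3) S=137.6810 payoff=2.7890 vs cont=16.9814 → 16.9814 [wait]  node(5,4) S=197.7575 payoff=0.0000 vs cont=3.4007 → 3.4007 [wait]  node(5,5) S=284.0481 payoff=0.0000 vs cont=0.1548 → 0.1548 [wait]  ⇒ S*(5)=95.8550
t_4: node(4,0) S=55.6835 payoff=84.7865 vs cont=82.2351 → 84.7865 [stop]  node(4,1) S=79.9807 payoff=60.4893 vs cont=57.9379 → 60.4893 [stop]  node(4,2) S=114.8800 payoff=25.5900 vs cont=30.0849 → 30.0849 [wait]  node(4,3) S=165.0074 payoff=0.0000 vs cont=9.9303 → 9.9303 [wait]  node(4,4) S=237.0077 payoff=0.0000 vs cont=1.7274 → 1.7274 [wait]  ⇒ S*(4)=79.9807
t_3: node(3,0) S=66.7354 payoff=73.7346 vs cont=71.1833 → 73.7346 [stop]  node(3,1) S=95.8550 payoff=44.6150 vs cont=44.2953 → 44.6150 [stop]  node(3,2) S=137.6810 payoff=2.7890 vs cont=19.5320 → 19.5320 [wait]  node(3,3) S=197.7575 payoff=0.0000 vs cont=5.6773 → 5.6773 [wait]  ⇒ S*(3)=95.8550
t_2: node(2,0) S=79.9807 payoff=60.4893 vs cont=57.9379 → 60.4893 [stop]  node(2,1) S=114.8800 payoff=25.5900 vs cont=31.3513 → 31.3513 [wait]  node(2,2) S=165.0074 payoff=0.0000 vs cont=12.2986 → 12.2986 [wait]  ⇒ S*(2)=79.9807
t_1: node(1,0) S=95.8550 payoff=44.6150 vs cont=44.9240 → 44.9240 [wait]  node(1,1) S=137.6810 payoff=2.7890 vs cont=21.3225 → 21.3225 [wait]  ⇒ S*(1)=-
t_0: node(0,0) S=114.8800 payoff=25.5900 vs cont=32.3902 → 32.3902 [wait]  ⇒ S*(0)=-

price = 32.3902
boundary = - - 79.9807 95.8550 79.9807 95.8550 79.9807 95.8550 114.8800
tree:
32.3902
44.9240 21.3225
60.4893 31.3513 12.2986
73.7346 44.6150 19.5320 5.6773
84.7865 60.4893 30.0849 9.9303 1.7274
94.0081 73.7346 44.6150 16.9814 3.4007 0.1548
101.7025 84.7865 60.4893 28.1540 6.6805 0.3189 0.0000
108.1227 94.0081 73.7346 44.6150 13.0922 0.6570 0.0000 0.0000
113.4797 101.7025 84.7865 60.4893 25.5900 1.3537 0.0000 0.0000 0.0000
117.9495 108.1227 94.0081 73.7346 44.6150 2.7890 0.0000 0.0000 0.0000 0.0000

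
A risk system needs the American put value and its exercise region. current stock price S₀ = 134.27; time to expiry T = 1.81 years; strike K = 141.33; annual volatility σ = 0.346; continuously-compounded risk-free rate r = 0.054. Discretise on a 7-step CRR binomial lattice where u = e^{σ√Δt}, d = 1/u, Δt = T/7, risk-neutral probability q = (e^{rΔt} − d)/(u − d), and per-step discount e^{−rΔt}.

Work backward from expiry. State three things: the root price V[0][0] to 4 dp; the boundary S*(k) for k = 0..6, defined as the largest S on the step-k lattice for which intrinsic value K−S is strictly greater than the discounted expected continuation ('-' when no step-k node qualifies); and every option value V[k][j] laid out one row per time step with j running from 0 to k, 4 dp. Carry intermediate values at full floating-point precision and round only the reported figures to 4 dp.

Δt=0.25857, u=1.19237, d=0.83867, q=0.49588, disc=e^(-rΔt)=0.98613
k=7 terminal: V=max(K-S,0) → 102.1460 85.6206 62.1257 28.7221 0.0000 0.0000 0.0000 0.0000
k=6: j=0 S=46.7217 intr=94.6083 cont=92.6487 V=94.6083[EX]; j=1 S=66.4261 intr=74.9039 cont=72.9443 V=74.9039[EX]; j=2 S=94.4406 intr=46.8894 cont=44.9297 V=46.8894[EX]; j=3 S=134.2700 intr=7.0600 cont=14.2786 V=14.2786[hold]; j=4 S=190.8970 intr=0.0000 cont=0.0000 V=0.0000[hold]; j=5 S=271.4059 intr=0.0000 cont=0.0000 V=0.0000[hold]; j=6 S=385.8686 intr=0.0000 cont=0.0000 V=0.0000[hold]  S*(6)=94.4406
k=5: j=0 S=55.7094 intr=85.6206 cont=83.6609 V=85.6206[EX]; j=1 S=79.2043 intr=62.1257 cont=60.1660 V=62.1257[EX]; j=2 S=112.6079 intr=28.7221 cont=30.2924 V=30.2924[hold]; j=3 S=160.0992 intr=0.0000 cont=7.0983 V=7.0983[hold]; j=4 S=227.6194 intr=0.0000 cont=0.0000 V=0.0000[hold]; j=5 S=323.6156 intr=0.0000 cont=0.0000 V=0.0000[hold]  S*(5)=79.2043
k=4: j=0 S=66.4261 intr=74.9039 cont=72.9443 V=74.9039[EX]; j=1 S=94.4406 intr=46.8894 cont=45.6976 V=46.8894[EX]; j=2 S=134.2700 intr=7.0600 cont=18.5303 V=18.5303[hold]; j=3 S=190.8970 intr=0.0000 cont=3.5288 V=3.5288[hold]; j=4 S=271.4059 intr=0.0000 cont=0.0000 V=0.0000[hold]  S*(4)=94.4406
k=3: j=0 S=79.2043 intr=62.1257 cont=60.1660 V=62.1257[EX]; j=1 S=112.6079 intr=28.7221 cont=32.3715 V=32.3715[hold]; j=2 S=160.0992 intr=0.0000 cont=10.9375 V=10.9375[hold]; j=3 S=227.6194 intr=0.0000 cont=1.7542 V=1.7542[hold]  S*(3)=79.2043
k=2: j=0 S=94.4406 intr=46.8894 cont=46.7143 V=46.8894[EX]; j=1 S=134.2700 intr=7.0600 cont=21.4413 V=21.4413[hold]; j=2 S=190.8970 intr=0.0000 cont=6.2952 V=6.2952[hold]  S*(2)=94.4406
k=1: j=0 S=112.6079 intr=28.7221 cont=33.7950 V=33.7950[hold]; j=1 S=160.0992 intr=0.0000 cont=13.7375 V=13.7375[hold]  S*(1)=-
k=0: j=0 S=134.2700 intr=7.0600 cont=23.5181 V=23.5181[hold]  S*(0)=-

price = 23.5181
boundary = - - 94.4406 79.2043 94.4406 79.2043 94.4406
tree:
23.5181
33.7950 13.7375
46.8894 21.4413 6.2952
62.1257 32.3715 10.9375 1.7542
74.9039 46.8894 18.5303 3.5288 0.0000
85.6206 62.1257 30.2924 7.0983 0.0000 0.0000
94.6083 74.9039 46.8894 14.2786 0.0000 0.0000 0.0000
102.1460 85.6206 62.1257 28.7221 0.0000 0.0000 0.0000 0.0000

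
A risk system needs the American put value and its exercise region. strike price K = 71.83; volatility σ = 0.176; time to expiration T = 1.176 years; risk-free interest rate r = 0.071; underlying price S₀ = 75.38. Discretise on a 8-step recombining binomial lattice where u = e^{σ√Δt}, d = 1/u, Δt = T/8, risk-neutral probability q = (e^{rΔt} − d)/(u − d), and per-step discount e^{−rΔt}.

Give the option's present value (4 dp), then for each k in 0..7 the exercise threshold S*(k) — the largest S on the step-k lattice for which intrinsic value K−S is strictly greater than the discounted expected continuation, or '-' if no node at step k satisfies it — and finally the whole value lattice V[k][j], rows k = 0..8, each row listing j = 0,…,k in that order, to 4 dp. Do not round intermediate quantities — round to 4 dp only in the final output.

price = 2.3432
boundary = - - - 61.5656 57.5483 61.5656 65.8634 61.5656
tree:
2.3432
3.9563 1.1239
6.4827 2.0518 0.4183
10.2644 3.6426 0.8443 0.0925
14.2817 6.2475 1.6708 0.2129 0.0000
18.0369 10.2644 3.2187 0.4899 0.0000 0.0000
21.5471 14.2817 5.9666 1.1271 0.0000 0.0000 0.0000
24.8282 18.0369 10.2644 2.5932 0.0000 0.0000 0.0000 0.0000
27.8952 21.5471 14.2817 5.9666 0.0000 0.0000 0.0000 0.0000 0.0000

Δt=0.14700, u=1.06981, d=0.93475, q=0.56082, disc=e^(-rΔt)=0.98962
k=8 terminal: V=max(K-S,0) → 27.8952 21.5471 14.2817 5.9666 0.0000 0.0000 0.0000 0.0000 0.0000
k=7: j=0 S=47.0018 intr=24.8282 cont=24.0824 V=24.8282[EX]; j=1 S=53.7931 intr=18.0369 cont=17.2911 V=18.0369[EX]; j=2 S=61.5656 intr=10.2644 cont=9.5186 V=10.2644[EX]; j=3 S=70.4612 intr=1.3688 cont=2.5932 V=2.5932[hold]; j=4 S=80.6421 intr=0.0000 cont=0.0000 V=0.0000[hold]; j=5 S=92.2941 intr=0.0000 cont=0.0000 V=0.0000[hold]; j=6 S=105.6296 intr=0.0000 cont=0.0000 V=0.0000[hold]; j=7 S=120.8920 intr=0.0000 cont=0.0000 V=0.0000[hold]  S*(7)=61.5656
k=6: j=0 S=50.2829 intr=21.5471 cont=20.8013 V=21.5471[EX]; j=1 S=57.5483 intr=14.2817 cont=13.5359 V=14.2817[EX]; j=2 S=65.8634 intr=5.9666 cont=5.9003 V=5.9666[EX]; j=3 S=75.3800 intr=0.0000 cont=1.1271 V=1.1271[hold]; j=4 S=86.2716 intr=0.0000 cont=0.0000 V=0.0000[hold]; j=5 S=98.7370 intr=0.0000 cont=0.0000 V=0.0000[hold]; j=6 S=113.0035 intr=0.0000 cont=0.0000 V=0.0000[hold]  S*(6)=65.8634
k=5: j=0 S=53.7931 intr=18.0369 cont=17.2911 V=18.0369[EX]; j=1 S=61.5656 intr=10.2644 cont=9.5186 V=10.2644[EX]; j=2 S=70.4612 intr=1.3688 cont=3.2187 V=3.2187[hold]; j=3 S=80.6421 intr=0.0000 cont=0.4899 V=0.4899[hold]; j=4 S=92.2941 intr=0.0000 cont=0.0000 V=0.0000[hold]; j=5 S=105.6296 intr=0.0000 cont=0.0000 V=0.0000[hold]  S*(5)=61.5656
k=4: j=0 S=57.5483 intr=14.2817 cont=13.5359 V=14.2817[EX]; j=1 S=65.8634 intr=5.9666 cont=6.2475 V=6.2475[hold]; j=2 S=75.3800 intr=0.0000 cont=1.6708 V=1.6708[hold]; j=3 S=86.2716 intr=0.0000 cont=0.2129 V=0.2129[hold]; j=4 S=98.7370 intr=0.0000 cont=0.0000 V=0.0000[hold]  S*(4)=57.5483
k=3: j=0 S=61.5656 intr=10.2644 cont=9.6745 V=10.2644[EX]; j=1 S=70.4612 intr=1.3688 cont=3.6426 V=3.6426[hold]; j=2 S=80.6421 intr=0.0000 cont=0.8443 V=0.8443[hold]; j=3 S=92.2941 intr=0.0000 cont=0.0925 V=0.0925[hold]  S*(3)=61.5656
k=2: j=0 S=65.8634 intr=5.9666 cont=6.4827 V=6.4827[hold]; j=1 S=75.3800 intr=0.0000 cont=2.0518 V=2.0518[hold]; j=2 S=86.2716 intr=0.0000 cont=0.4183 V=0.4183[hold]  S*(2)=-
k=1: j=0 S=70.4612 intr=1.3688 cont=3.9563 V=3.9563[hold]; j=1 S=80.6421 intr=0.0000 cont=1.1239 V=1.1239[hold]  S*(1)=-
k=0: j=0 S=75.3800 intr=0.0000 cont=2.3432 V=2.3432[hold]  S*(0)=-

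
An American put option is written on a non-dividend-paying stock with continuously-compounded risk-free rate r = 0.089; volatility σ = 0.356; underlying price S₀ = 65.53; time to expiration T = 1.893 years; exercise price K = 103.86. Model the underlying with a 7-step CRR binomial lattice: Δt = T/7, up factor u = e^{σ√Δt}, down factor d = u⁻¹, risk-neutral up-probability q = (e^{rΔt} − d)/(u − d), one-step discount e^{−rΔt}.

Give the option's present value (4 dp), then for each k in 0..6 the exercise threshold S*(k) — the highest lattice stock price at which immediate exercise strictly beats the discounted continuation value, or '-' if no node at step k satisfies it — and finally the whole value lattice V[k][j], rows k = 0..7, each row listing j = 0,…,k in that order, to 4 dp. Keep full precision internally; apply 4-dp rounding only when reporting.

Δt=0.27043  u=1.20337  d=0.83100  q=0.51927  discount=0.97622
step 7 (expiry): payoffs max(K−S,0) = 85.9278 77.8922 66.2557 49.4048 25.0029 0.0000 0.0000 0.0000
step 6: (k=6,j=0): S=21.5792, (K−S)⁺=82.2808, hold=79.8109 ⇒ V=82.2808 exercise | (k=6,j=1): S=31.2490, (K−S)⁺=72.6110, hold=70.1411 ⇒ V=72.6110 exercise | (k=6,j=2): S=45.2521, (K−S)⁺=58.6079, hold=56.1381 ⇒ V=58.6079 exercise | (k=6,j=3): S=65.5300, (K−S)⁺=38.3300, hold=35.8601 ⇒ V=38.3300 exercise | (k=6,j=4): S=94.8947, (K−S)⁺=8.9653, hold=11.7339 ⇒ V=11.7339 continue | (k=6,j=5): S=137.4180, (K−S)⁺=0.0000, hold=0.0000 ⇒ V=0.0000 continue | (k=6,j=6): S=198.9964, (K−S)⁺=0.0000, hold=0.0000 ⇒ V=0.0000 continue  boundary S*=65.5300
step 5: (k=5,j=0): S=25.9678, (K−S)⁺=77.8922, hold=75.4223 ⇒ V=77.8922 exercise | (k=5,j=1): S=37.6043, (K−S)⁺=66.2557, hold=63.7858 ⇒ V=66.2557 exercise | (k=5,j=2): S=54.4552, (K−S)⁺=49.4048, hold=46.9349 ⇒ V=49.4048 exercise | (k=5,j=3): S=78.8571, (K−S)⁺=25.0029, hold=23.9364 ⇒ V=25.0029 exercise | (k=5,j=4): S=114.1938, (K−S)⁺=0.0000, hold=5.5067 ⇒ V=5.5067 continue | (k=5,j=5): S=165.3653, (K−S)⁺=0.0000, hold=0.0000 ⇒ V=0.0000 continue  boundary S*=78.8571
step 4: (k=4,j=0): S=31.2490, (K−S)⁺=72.6110, hold=70.1411 ⇒ V=72.6110 exercise | (k=4,j=1): S=45.2521, (K−S)⁺=58.6079, hold=56.1381 ⇒ V=58.6079 exercise | (k=4,j=2): S=65.5300, (K−S)⁺=38.3300, hold=35.8601 ⇒ V=38.3300 exercise | (k=4,j=3): S=94.8947, (K−S)⁺=8.9653, hold=14.5253 ⇒ V=14.5253 continue | (k=4,j=4): S=137.4180, (K−S)⁺=0.0000, hold=2.5843 ⇒ V=2.5843 continue  boundary S*=65.5300
step 3: (k=3,j=0): S=37.6043, (K−S)⁺=66.2557, hold=63.7858 ⇒ V=66.2557 exercise | (k=3,j=1): S=54.4552, (K−S)⁺=49.4048, hold=46.9349 ⇒ V=49.4048 exercise | (k=3,j=2): S=78.8571, (K−S)⁺=25.0029, hold=25.3514 ⇒ V=25.3514 continue | (k=3,j=3): S=114.1938, (K−S)⁺=0.0000, hold=8.1268 ⇒ V=8.1268 continue  boundary S*=54.4552
step 2: (k=2,j=0): S=45.2521, (K−S)⁺=58.6079, hold=56.1381 ⇒ V=58.6079 exercise | (k=2,j=1): S=65.5300, (K−S)⁺=38.3300, hold=36.0368 ⇒ V=38.3300 exercise | (k=2,j=2): S=94.8947, (K−S)⁺=8.9653, hold=16.0171 ⇒ V=16.0171 continue  boundary S*=65.5300
step 1: (k=1,j=0): S=54.4552, (K−S)⁺=49.4048, hold=46.9349 ⇒ V=49.4048 exercise | (k=1,j=1): S=78.8571, (K−S)⁺=25.0029, hold=26.1076 ⇒ V=26.1076 continue  boundary S*=54.4552
step 0: (k=0,j=0): S=65.5300, (K−S)⁺=38.3300, hold=36.4202 ⇒ V=38.3300 exercise  boundary S*=65.5300

price = 38.3300
boundary = 65.5300 54.4552 65.5300 54.4552 65.5300 78.8571 65.5300
tree:
38.3300
49.4048 26.1076
58.6079 38.3300 16.0171
66.2557 49.4048 25.3514 8.1268
72.6110 58.6079 38.3300 14.5253 2.5843
77.8922 66.2557 49.4048 25.0029 5.5067 0.0000
82.2808 72.6110 58.6079 38.3300 11.7339 0.0000 0.0000
85.9278 77.8922 66.2557 49.4048 25.0029 0.0000 0.0000 0.0000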